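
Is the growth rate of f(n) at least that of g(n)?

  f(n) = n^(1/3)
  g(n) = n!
False

f(n) = n^(1/3) is O(n^(1/3)), and g(n) = n! is O(n!).
Since O(n^(1/3)) grows slower than O(n!), f(n) = Ω(g(n)) is false.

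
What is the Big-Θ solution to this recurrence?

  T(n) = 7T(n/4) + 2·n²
Θ(n²)

Master Theorem: a = 7, b = 4, f(n) = 2·n².
Compute the critical exponent d = log₄(7) = 1.404.
Compare f(n) = Θ(n²) against n^d:
  k = 2 > d = 1.404, so f(n) = Ω(n^(d+ε)) — Case 3.
  Regularity: a·(n/b)^2/n^2 = a/b^2 = 7/16 < 1 ✓.
  The top-level work dominates: T(n) = Θ(f(n)) = Θ(n²).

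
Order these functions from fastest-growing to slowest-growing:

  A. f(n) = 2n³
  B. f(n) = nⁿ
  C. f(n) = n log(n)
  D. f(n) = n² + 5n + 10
B > A > D > C

Comparing growth rates:
B = nⁿ is O(nⁿ)
A = 2n³ is O(n³)
D = n² + 5n + 10 is O(n²)
C = n log(n) is O(n log n)

Therefore, the order from fastest to slowest is: B > A > D > C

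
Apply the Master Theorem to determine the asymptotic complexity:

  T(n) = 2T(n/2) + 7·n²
Θ(n²)

Master Theorem: a = 2, b = 2, f(n) = 7·n².
Compute the critical exponent d = log₂(2) = 1.
Compare f(n) = Θ(n²) against n^d:
  k = 2 > d = 1, so f(n) = Ω(n^(d+ε)) — Case 3.
  Regularity: a·(n/b)^2/n^2 = a/b^2 = 2/4 < 1 ✓.
  The top-level work dominates: T(n) = Θ(f(n)) = Θ(n²).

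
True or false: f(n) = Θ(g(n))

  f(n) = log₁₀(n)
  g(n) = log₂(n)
True

f(n) = log₁₀(n) and g(n) = log₂(n) are both O(log n).
Since they have the same asymptotic growth rate, f(n) = Θ(g(n)) is true.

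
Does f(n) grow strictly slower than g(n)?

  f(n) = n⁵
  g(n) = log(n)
False

f(n) = n⁵ is O(n⁵), and g(n) = log(n) is O(log n).
Since O(n⁵) grows faster than or equal to O(log n), f(n) = o(g(n)) is false.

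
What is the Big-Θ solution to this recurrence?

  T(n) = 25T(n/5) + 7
Θ(n²)

Master Theorem: a = 25, b = 5, f(n) = 7.
Compute the critical exponent d = log₅(25) = 2.
Compare f(n) = Θ(1) against n^d:
  k = 0 < d = 2, so f(n) = O(n^(d-ε)) — Case 1.
  The recursion cost dominates: T(n) = Θ(n^d) = Θ(n²).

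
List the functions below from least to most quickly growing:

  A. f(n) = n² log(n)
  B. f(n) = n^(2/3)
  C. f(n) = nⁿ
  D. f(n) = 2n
B < D < A < C

Comparing growth rates:
B = n^(2/3) is O(n^(2/3))
D = 2n is O(n)
A = n² log(n) is O(n² log n)
C = nⁿ is O(nⁿ)

Therefore, the order from slowest to fastest is: B < D < A < C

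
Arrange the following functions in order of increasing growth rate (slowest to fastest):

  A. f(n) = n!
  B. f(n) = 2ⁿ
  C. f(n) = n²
C < B < A

Comparing growth rates:
C = n² is O(n²)
B = 2ⁿ is O(2ⁿ)
A = n! is O(n!)

Therefore, the order from slowest to fastest is: C < B < A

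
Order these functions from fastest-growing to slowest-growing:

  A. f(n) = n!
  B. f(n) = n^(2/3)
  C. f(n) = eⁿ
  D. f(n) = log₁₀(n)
A > C > B > D

Comparing growth rates:
A = n! is O(n!)
C = eⁿ is O(eⁿ)
B = n^(2/3) is O(n^(2/3))
D = log₁₀(n) is O(log n)

Therefore, the order from fastest to slowest is: A > C > B > D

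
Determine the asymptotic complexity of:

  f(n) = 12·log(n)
O(log n)

The dominant term in 12·log(n) is 12·log(n), which is Θ(log n).
Constants are absorbed, so the tightest bound is O(log n).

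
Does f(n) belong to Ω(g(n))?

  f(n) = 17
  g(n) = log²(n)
False

f(n) = 17 is O(1), and g(n) = log²(n) is O(log² n).
Since O(1) grows slower than O(log² n), f(n) = Ω(g(n)) is false.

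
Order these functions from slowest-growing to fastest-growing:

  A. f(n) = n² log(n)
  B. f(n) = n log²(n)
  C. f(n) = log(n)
C < B < A

Comparing growth rates:
C = log(n) is O(log n)
B = n log²(n) is O(n log² n)
A = n² log(n) is O(n² log n)

Therefore, the order from slowest to fastest is: C < B < A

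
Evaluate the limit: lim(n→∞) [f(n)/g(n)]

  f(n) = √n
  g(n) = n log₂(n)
0

Since √n (O(√n)) grows slower than n log₂(n) (O(n log n)),
the ratio f(n)/g(n) → 0 as n → ∞.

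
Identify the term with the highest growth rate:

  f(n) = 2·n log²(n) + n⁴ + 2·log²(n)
n⁴

Looking at each term:
  - 2·n log²(n) is O(n log² n)
  - n⁴ is O(n⁴)
  - 2·log²(n) is O(log² n)

The term n⁴ (O(n⁴)) grows fastest and dominates all others.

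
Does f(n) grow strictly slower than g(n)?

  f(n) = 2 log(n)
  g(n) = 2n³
True

f(n) = 2 log(n) is O(log n), and g(n) = 2n³ is O(n³).
Since O(log n) grows strictly slower than O(n³), f(n) = o(g(n)) is true.
This means lim(n→∞) f(n)/g(n) = 0.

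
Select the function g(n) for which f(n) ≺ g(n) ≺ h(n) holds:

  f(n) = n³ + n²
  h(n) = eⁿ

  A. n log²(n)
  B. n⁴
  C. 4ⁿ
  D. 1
B

We need g(n) with n³ + n² = o(g(n)) and g(n) = o(eⁿ), i.e. O(n³) ≺ g ≺ O(eⁿ).
Check each option:
  A. n log²(n) — O(n log² n) does not grow strictly faster than f(n)
  B. n⁴ — O(n⁴) is strictly between O(n³) and O(eⁿ) ✓
  C. 4ⁿ — O(4ⁿ) does not grow strictly slower than h(n)
  D. 1 — O(1) does not grow strictly faster than f(n)

Only option B (n⁴) lies strictly between.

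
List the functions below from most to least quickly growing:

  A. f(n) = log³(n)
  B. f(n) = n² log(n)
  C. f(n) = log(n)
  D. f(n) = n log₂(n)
B > D > A > C

Comparing growth rates:
B = n² log(n) is O(n² log n)
D = n log₂(n) is O(n log n)
A = log³(n) is O(log³ n)
C = log(n) is O(log n)

Therefore, the order from fastest to slowest is: B > D > A > C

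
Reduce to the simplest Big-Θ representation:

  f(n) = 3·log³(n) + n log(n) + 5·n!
Θ(n!)

Order the terms by growth rate: 3·log³(n) ≺ n log(n) ≺ 5·n!.
The fastest-growing term 5·n! dominates as n → ∞; dropping its constant factor gives Θ(n!).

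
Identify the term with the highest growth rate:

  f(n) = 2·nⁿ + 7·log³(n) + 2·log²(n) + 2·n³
2·nⁿ

Looking at each term:
  - 2·nⁿ is O(nⁿ)
  - 7·log³(n) is O(log³ n)
  - 2·log²(n) is O(log² n)
  - 2·n³ is O(n³)

The term 2·nⁿ (O(nⁿ)) grows fastest and dominates all others.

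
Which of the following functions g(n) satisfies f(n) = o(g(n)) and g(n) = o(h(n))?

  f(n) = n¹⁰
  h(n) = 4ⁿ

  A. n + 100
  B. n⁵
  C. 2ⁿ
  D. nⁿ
C

We need g(n) with n¹⁰ = o(g(n)) and g(n) = o(4ⁿ), i.e. O(n¹⁰) ≺ g ≺ O(4ⁿ).
Check each option:
  A. n + 100 — O(n) does not grow strictly faster than f(n)
  B. n⁵ — O(n⁵) does not grow strictly faster than f(n)
  C. 2ⁿ — O(2ⁿ) is strictly between O(n¹⁰) and O(4ⁿ) ✓
  D. nⁿ — O(nⁿ) does not grow strictly slower than h(n)

Only option C (2ⁿ) lies strictly between.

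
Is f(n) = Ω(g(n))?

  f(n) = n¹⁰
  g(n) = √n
True

f(n) = n¹⁰ is O(n¹⁰), and g(n) = √n is O(√n).
Since O(n¹⁰) grows at least as fast as O(√n), f(n) = Ω(g(n)) is true.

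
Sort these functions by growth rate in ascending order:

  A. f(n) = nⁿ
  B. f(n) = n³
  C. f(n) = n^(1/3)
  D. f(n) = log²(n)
D < C < B < A

Comparing growth rates:
D = log²(n) is O(log² n)
C = n^(1/3) is O(n^(1/3))
B = n³ is O(n³)
A = nⁿ is O(nⁿ)

Therefore, the order from slowest to fastest is: D < C < B < A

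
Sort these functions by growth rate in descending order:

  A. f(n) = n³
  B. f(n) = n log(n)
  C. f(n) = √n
A > B > C

Comparing growth rates:
A = n³ is O(n³)
B = n log(n) is O(n log n)
C = √n is O(√n)

Therefore, the order from fastest to slowest is: A > B > C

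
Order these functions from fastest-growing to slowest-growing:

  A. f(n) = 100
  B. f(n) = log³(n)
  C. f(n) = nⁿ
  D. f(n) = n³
C > D > B > A

Comparing growth rates:
C = nⁿ is O(nⁿ)
D = n³ is O(n³)
B = log³(n) is O(log³ n)
A = 100 is O(1)

Therefore, the order from fastest to slowest is: C > D > B > A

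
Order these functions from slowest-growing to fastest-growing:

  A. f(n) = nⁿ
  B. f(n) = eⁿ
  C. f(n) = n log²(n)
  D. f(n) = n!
C < B < D < A

Comparing growth rates:
C = n log²(n) is O(n log² n)
B = eⁿ is O(eⁿ)
D = n! is O(n!)
A = nⁿ is O(nⁿ)

Therefore, the order from slowest to fastest is: C < B < D < A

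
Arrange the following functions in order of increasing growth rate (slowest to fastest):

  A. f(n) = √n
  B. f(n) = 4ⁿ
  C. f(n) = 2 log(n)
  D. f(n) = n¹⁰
C < A < D < B

Comparing growth rates:
C = 2 log(n) is O(log n)
A = √n is O(√n)
D = n¹⁰ is O(n¹⁰)
B = 4ⁿ is O(4ⁿ)

Therefore, the order from slowest to fastest is: C < A < D < B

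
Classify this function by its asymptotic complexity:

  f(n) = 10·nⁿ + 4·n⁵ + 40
O(nⁿ)

The dominant term in 10·nⁿ + 4·n⁵ + 40 is 10·nⁿ, which is Θ(nⁿ).
Lower-order terms (4·n⁵, 40) are asymptotically negligible.
Constants are absorbed, so the tightest bound is O(nⁿ).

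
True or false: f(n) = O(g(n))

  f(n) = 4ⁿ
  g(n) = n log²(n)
False

f(n) = 4ⁿ is O(4ⁿ), and g(n) = n log²(n) is O(n log² n).
Since O(4ⁿ) grows faster than O(n log² n), f(n) = O(g(n)) is false.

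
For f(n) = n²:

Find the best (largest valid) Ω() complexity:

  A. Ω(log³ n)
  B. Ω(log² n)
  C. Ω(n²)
C

f(n) = n² is Ω(n²).
All listed options are valid Big-Ω bounds (lower bounds),
but Ω(n²) is the tightest (largest valid bound).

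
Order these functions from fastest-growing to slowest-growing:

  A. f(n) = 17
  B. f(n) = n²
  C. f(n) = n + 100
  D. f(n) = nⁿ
D > B > C > A

Comparing growth rates:
D = nⁿ is O(nⁿ)
B = n² is O(n²)
C = n + 100 is O(n)
A = 17 is O(1)

Therefore, the order from fastest to slowest is: D > B > C > A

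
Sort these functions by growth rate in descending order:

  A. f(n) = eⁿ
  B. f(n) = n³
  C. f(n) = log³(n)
A > B > C

Comparing growth rates:
A = eⁿ is O(eⁿ)
B = n³ is O(n³)
C = log³(n) is O(log³ n)

Therefore, the order from fastest to slowest is: A > B > C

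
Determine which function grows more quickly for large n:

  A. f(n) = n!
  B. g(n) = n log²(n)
A

f(n) = n! is O(n!), while g(n) = n log²(n) is O(n log² n).
Since O(n!) grows faster than O(n log² n), f(n) dominates.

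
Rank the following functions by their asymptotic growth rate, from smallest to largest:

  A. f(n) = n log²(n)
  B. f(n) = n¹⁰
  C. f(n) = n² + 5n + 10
A < C < B

Comparing growth rates:
A = n log²(n) is O(n log² n)
C = n² + 5n + 10 is O(n²)
B = n¹⁰ is O(n¹⁰)

Therefore, the order from slowest to fastest is: A < C < B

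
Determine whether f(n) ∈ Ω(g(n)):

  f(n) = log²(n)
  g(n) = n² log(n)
False

f(n) = log²(n) is O(log² n), and g(n) = n² log(n) is O(n² log n).
Since O(log² n) grows slower than O(n² log n), f(n) = Ω(g(n)) is false.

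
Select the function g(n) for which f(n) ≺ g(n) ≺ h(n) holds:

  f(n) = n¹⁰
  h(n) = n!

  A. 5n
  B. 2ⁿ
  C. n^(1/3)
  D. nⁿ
B

We need g(n) with n¹⁰ = o(g(n)) and g(n) = o(n!), i.e. O(n¹⁰) ≺ g ≺ O(n!).
Check each option:
  A. 5n — O(n) does not grow strictly faster than f(n)
  B. 2ⁿ — O(2ⁿ) is strictly between O(n¹⁰) and O(n!) ✓
  C. n^(1/3) — O(n^(1/3)) does not grow strictly faster than f(n)
  D. nⁿ — O(nⁿ) does not grow strictly slower than h(n)

Only option B (2ⁿ) lies strictly between.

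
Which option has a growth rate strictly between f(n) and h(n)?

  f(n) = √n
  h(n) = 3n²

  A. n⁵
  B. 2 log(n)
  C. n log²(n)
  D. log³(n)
C

We need g(n) with √n = o(g(n)) and g(n) = o(3n²), i.e. O(√n) ≺ g ≺ O(n²).
Check each option:
  A. n⁵ — O(n⁵) does not grow strictly slower than h(n)
  B. 2 log(n) — O(log n) does not grow strictly faster than f(n)
  C. n log²(n) — O(n log² n) is strictly between O(√n) and O(n²) ✓
  D. log³(n) — O(log³ n) does not grow strictly faster than f(n)

Only option C (n log²(n)) lies strictly between.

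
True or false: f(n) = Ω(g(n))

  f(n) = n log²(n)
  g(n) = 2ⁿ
False

f(n) = n log²(n) is O(n log² n), and g(n) = 2ⁿ is O(2ⁿ).
Since O(n log² n) grows slower than O(2ⁿ), f(n) = Ω(g(n)) is false.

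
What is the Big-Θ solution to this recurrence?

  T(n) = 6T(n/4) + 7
Θ(n^log₄(6))

Master Theorem: a = 6, b = 4, f(n) = 7.
Compute the critical exponent d = log₄(6) = 1.292.
Compare f(n) = Θ(1) against n^d:
  k = 0 < d = 1.292, so f(n) = O(n^(d-ε)) — Case 1.
  The recursion cost dominates: T(n) = Θ(n^d) = Θ(n^log₄(6)).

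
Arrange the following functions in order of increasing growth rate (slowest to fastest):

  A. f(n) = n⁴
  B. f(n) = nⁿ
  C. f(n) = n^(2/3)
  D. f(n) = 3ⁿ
C < A < D < B

Comparing growth rates:
C = n^(2/3) is O(n^(2/3))
A = n⁴ is O(n⁴)
D = 3ⁿ is O(3ⁿ)
B = nⁿ is O(nⁿ)

Therefore, the order from slowest to fastest is: C < A < D < B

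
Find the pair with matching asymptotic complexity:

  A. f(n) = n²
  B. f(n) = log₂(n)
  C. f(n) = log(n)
B and C

Examining each function:
  A. n² is O(n²)
  B. log₂(n) is O(log n)
  C. log(n) is O(log n)

Functions B and C both have the same complexity class.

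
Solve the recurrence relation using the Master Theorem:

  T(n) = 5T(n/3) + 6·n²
Θ(n²)

Master Theorem: a = 5, b = 3, f(n) = 6·n².
Compute the critical exponent d = log₃(5) = 1.465.
Compare f(n) = Θ(n²) against n^d:
  k = 2 > d = 1.465, so f(n) = Ω(n^(d+ε)) — Case 3.
  Regularity: a·(n/b)^2/n^2 = a/b^2 = 5/9 < 1 ✓.
  The top-level work dominates: T(n) = Θ(f(n)) = Θ(n²).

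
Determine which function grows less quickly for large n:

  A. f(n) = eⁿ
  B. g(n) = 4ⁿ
A

f(n) = eⁿ is O(eⁿ), while g(n) = 4ⁿ is O(4ⁿ).
Since O(eⁿ) grows slower than O(4ⁿ), f(n) is dominated.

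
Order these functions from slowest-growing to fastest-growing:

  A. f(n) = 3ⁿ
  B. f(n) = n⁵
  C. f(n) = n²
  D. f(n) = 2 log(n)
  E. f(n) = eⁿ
D < C < B < E < A

Comparing growth rates:
D = 2 log(n) is O(log n)
C = n² is O(n²)
B = n⁵ is O(n⁵)
E = eⁿ is O(eⁿ)
A = 3ⁿ is O(3ⁿ)

Therefore, the order from slowest to fastest is: D < C < B < E < A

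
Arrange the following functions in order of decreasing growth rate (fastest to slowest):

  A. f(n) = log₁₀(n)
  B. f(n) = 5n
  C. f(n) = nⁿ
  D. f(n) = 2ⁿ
C > D > B > A

Comparing growth rates:
C = nⁿ is O(nⁿ)
D = 2ⁿ is O(2ⁿ)
B = 5n is O(n)
A = log₁₀(n) is O(log n)

Therefore, the order from fastest to slowest is: C > D > B > A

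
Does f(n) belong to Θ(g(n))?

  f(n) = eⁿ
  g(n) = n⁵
False

f(n) = eⁿ is O(eⁿ), and g(n) = n⁵ is O(n⁵).
Since they have different growth rates, f(n) = Θ(g(n)) is false.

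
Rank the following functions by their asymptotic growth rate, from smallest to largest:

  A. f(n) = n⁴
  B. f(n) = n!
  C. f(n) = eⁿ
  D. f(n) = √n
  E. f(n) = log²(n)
E < D < A < C < B

Comparing growth rates:
E = log²(n) is O(log² n)
D = √n is O(√n)
A = n⁴ is O(n⁴)
C = eⁿ is O(eⁿ)
B = n! is O(n!)

Therefore, the order from slowest to fastest is: E < D < A < C < B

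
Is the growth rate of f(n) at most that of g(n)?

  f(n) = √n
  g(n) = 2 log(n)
False

f(n) = √n is O(√n), and g(n) = 2 log(n) is O(log n).
Since O(√n) grows faster than O(log n), f(n) = O(g(n)) is false.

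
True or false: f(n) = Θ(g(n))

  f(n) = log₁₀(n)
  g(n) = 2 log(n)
True

f(n) = log₁₀(n) and g(n) = 2 log(n) are both O(log n).
Since they have the same asymptotic growth rate, f(n) = Θ(g(n)) is true.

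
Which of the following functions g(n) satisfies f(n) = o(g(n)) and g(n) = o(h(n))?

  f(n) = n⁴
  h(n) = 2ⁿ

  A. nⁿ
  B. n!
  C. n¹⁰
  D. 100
C

We need g(n) with n⁴ = o(g(n)) and g(n) = o(2ⁿ), i.e. O(n⁴) ≺ g ≺ O(2ⁿ).
Check each option:
  A. nⁿ — O(nⁿ) does not grow strictly slower than h(n)
  B. n! — O(n!) does not grow strictly slower than h(n)
  C. n¹⁰ — O(n¹⁰) is strictly between O(n⁴) and O(2ⁿ) ✓
  D. 100 — O(1) does not grow strictly faster than f(n)

Only option C (n¹⁰) lies strictly between.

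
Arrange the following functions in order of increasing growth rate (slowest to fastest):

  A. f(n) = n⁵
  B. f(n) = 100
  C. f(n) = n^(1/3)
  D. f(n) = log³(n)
B < D < C < A

Comparing growth rates:
B = 100 is O(1)
D = log³(n) is O(log³ n)
C = n^(1/3) is O(n^(1/3))
A = n⁵ is O(n⁵)

Therefore, the order from slowest to fastest is: B < D < C < A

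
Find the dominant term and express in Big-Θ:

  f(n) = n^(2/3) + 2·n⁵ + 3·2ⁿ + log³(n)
Θ(2ⁿ)

Order the terms by growth rate: log³(n) ≺ n^(2/3) ≺ 2·n⁵ ≺ 3·2ⁿ.
The fastest-growing term 3·2ⁿ dominates as n → ∞; dropping its constant factor gives Θ(2ⁿ).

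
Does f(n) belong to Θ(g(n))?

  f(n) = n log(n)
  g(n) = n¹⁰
False

f(n) = n log(n) is O(n log n), and g(n) = n¹⁰ is O(n¹⁰).
Since they have different growth rates, f(n) = Θ(g(n)) is false.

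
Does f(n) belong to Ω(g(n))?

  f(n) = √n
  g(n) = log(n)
True

f(n) = √n is O(√n), and g(n) = log(n) is O(log n).
Since O(√n) grows at least as fast as O(log n), f(n) = Ω(g(n)) is true.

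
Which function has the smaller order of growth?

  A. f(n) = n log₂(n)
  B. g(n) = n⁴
A

f(n) = n log₂(n) is O(n log n), while g(n) = n⁴ is O(n⁴).
Since O(n log n) grows slower than O(n⁴), f(n) is dominated.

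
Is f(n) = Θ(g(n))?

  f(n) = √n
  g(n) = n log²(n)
False

f(n) = √n is O(√n), and g(n) = n log²(n) is O(n log² n).
Since they have different growth rates, f(n) = Θ(g(n)) is false.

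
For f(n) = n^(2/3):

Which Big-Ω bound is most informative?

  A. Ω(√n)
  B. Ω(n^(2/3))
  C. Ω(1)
B

f(n) = n^(2/3) is Ω(n^(2/3)).
All listed options are valid Big-Ω bounds (lower bounds),
but Ω(n^(2/3)) is the tightest (largest valid bound).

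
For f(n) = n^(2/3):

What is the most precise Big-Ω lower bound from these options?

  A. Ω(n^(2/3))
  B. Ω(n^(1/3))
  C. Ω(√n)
A

f(n) = n^(2/3) is Ω(n^(2/3)).
All listed options are valid Big-Ω bounds (lower bounds),
but Ω(n^(2/3)) is the tightest (largest valid bound).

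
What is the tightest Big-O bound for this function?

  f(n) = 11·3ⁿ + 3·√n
O(3ⁿ)

The dominant term in 11·3ⁿ + 3·√n is 11·3ⁿ, which is Θ(3ⁿ).
Lower-order terms (3·√n) are asymptotically negligible.
Constants are absorbed, so the tightest bound is O(3ⁿ).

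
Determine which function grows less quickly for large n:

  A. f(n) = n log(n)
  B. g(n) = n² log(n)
A

f(n) = n log(n) is O(n log n), while g(n) = n² log(n) is O(n² log n).
Since O(n log n) grows slower than O(n² log n), f(n) is dominated.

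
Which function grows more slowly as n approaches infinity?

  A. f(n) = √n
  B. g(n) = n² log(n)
A

f(n) = √n is O(√n), while g(n) = n² log(n) is O(n² log n).
Since O(√n) grows slower than O(n² log n), f(n) is dominated.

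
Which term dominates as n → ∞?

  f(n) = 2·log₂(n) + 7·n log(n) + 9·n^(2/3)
7·n log(n)

Looking at each term:
  - 2·log₂(n) is O(log n)
  - 7·n log(n) is O(n log n)
  - 9·n^(2/3) is O(n^(2/3))

The term 7·n log(n) (O(n log n)) grows fastest and dominates all others.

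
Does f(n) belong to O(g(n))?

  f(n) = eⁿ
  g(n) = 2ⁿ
False

f(n) = eⁿ is O(eⁿ), and g(n) = 2ⁿ is O(2ⁿ).
Since O(eⁿ) grows faster than O(2ⁿ), f(n) = O(g(n)) is false.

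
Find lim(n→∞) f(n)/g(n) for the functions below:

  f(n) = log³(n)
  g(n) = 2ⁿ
0

Since log³(n) (O(log³ n)) grows slower than 2ⁿ (O(2ⁿ)),
the ratio f(n)/g(n) → 0 as n → ∞.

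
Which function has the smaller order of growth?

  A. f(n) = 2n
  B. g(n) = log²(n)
B

f(n) = 2n is O(n), while g(n) = log²(n) is O(log² n).
Since O(log² n) grows slower than O(n), g(n) is dominated.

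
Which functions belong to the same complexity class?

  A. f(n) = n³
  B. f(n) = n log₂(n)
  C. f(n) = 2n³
A and C

Examining each function:
  A. n³ is O(n³)
  B. n log₂(n) is O(n log n)
  C. 2n³ is O(n³)

Functions A and C both have the same complexity class.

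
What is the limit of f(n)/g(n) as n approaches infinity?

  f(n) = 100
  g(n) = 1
100

Since 100 and 1 have the same growth rate (O(1)),
the ratio converges to a constant: 100.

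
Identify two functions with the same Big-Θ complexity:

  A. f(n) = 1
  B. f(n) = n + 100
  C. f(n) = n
B and C

Examining each function:
  A. 1 is O(1)
  B. n + 100 is O(n)
  C. n is O(n)

Functions B and C both have the same complexity class.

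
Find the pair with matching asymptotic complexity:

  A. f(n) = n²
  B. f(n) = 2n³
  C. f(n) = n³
B and C

Examining each function:
  A. n² is O(n²)
  B. 2n³ is O(n³)
  C. n³ is O(n³)

Functions B and C both have the same complexity class.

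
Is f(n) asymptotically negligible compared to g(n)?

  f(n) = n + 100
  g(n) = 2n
False

f(n) = n + 100 is O(n), and g(n) = 2n is O(n).
Since they have the same growth rate, f(n) = o(g(n)) is false.
(f = o(g) requires f to grow strictly slower, not equal.)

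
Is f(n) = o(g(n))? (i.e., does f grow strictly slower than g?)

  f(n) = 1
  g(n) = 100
False

f(n) = 1 is O(1), and g(n) = 100 is O(1).
Since they have the same growth rate, f(n) = o(g(n)) is false.
(f = o(g) requires f to grow strictly slower, not equal.)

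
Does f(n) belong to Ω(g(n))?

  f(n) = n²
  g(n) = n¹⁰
False

f(n) = n² is O(n²), and g(n) = n¹⁰ is O(n¹⁰).
Since O(n²) grows slower than O(n¹⁰), f(n) = Ω(g(n)) is false.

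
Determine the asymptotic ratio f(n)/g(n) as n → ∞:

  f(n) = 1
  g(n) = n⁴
0

Since 1 (O(1)) grows slower than n⁴ (O(n⁴)),
the ratio f(n)/g(n) → 0 as n → ∞.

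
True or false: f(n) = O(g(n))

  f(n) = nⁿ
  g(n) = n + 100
False

f(n) = nⁿ is O(nⁿ), and g(n) = n + 100 is O(n).
Since O(nⁿ) grows faster than O(n), f(n) = O(g(n)) is false.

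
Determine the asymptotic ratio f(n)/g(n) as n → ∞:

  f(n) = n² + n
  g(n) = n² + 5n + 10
1

Since n² + n and n² + 5n + 10 have the same growth rate (O(n²)),
the ratio converges to a constant: 1.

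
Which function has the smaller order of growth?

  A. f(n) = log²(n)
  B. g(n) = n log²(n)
A

f(n) = log²(n) is O(log² n), while g(n) = n log²(n) is O(n log² n).
Since O(log² n) grows slower than O(n log² n), f(n) is dominated.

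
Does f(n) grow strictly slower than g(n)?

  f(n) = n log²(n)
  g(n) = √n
False

f(n) = n log²(n) is O(n log² n), and g(n) = √n is O(√n).
Since O(n log² n) grows faster than or equal to O(√n), f(n) = o(g(n)) is false.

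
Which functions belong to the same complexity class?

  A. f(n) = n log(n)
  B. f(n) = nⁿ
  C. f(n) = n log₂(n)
A and C

Examining each function:
  A. n log(n) is O(n log n)
  B. nⁿ is O(nⁿ)
  C. n log₂(n) is O(n log n)

Functions A and C both have the same complexity class.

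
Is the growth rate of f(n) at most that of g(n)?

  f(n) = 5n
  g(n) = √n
False

f(n) = 5n is O(n), and g(n) = √n is O(√n).
Since O(n) grows faster than O(√n), f(n) = O(g(n)) is false.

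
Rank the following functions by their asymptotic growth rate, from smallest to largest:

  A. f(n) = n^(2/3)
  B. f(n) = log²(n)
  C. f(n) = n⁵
B < A < C

Comparing growth rates:
B = log²(n) is O(log² n)
A = n^(2/3) is O(n^(2/3))
C = n⁵ is O(n⁵)

Therefore, the order from slowest to fastest is: B < A < C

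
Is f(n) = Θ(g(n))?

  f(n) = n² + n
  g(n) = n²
True

f(n) = n² + n and g(n) = n² are both O(n²).
Since they have the same asymptotic growth rate, f(n) = Θ(g(n)) is true.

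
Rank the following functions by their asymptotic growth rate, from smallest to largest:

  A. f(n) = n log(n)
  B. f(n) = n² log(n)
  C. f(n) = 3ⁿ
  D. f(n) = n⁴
A < B < D < C

Comparing growth rates:
A = n log(n) is O(n log n)
B = n² log(n) is O(n² log n)
D = n⁴ is O(n⁴)
C = 3ⁿ is O(3ⁿ)

Therefore, the order from slowest to fastest is: A < B < D < C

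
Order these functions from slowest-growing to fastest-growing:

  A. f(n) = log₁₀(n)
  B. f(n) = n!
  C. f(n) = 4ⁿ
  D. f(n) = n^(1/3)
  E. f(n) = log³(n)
A < E < D < C < B

Comparing growth rates:
A = log₁₀(n) is O(log n)
E = log³(n) is O(log³ n)
D = n^(1/3) is O(n^(1/3))
C = 4ⁿ is O(4ⁿ)
B = n! is O(n!)

Therefore, the order from slowest to fastest is: A < E < D < C < B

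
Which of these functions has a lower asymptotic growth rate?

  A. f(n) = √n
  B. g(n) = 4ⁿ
A

f(n) = √n is O(√n), while g(n) = 4ⁿ is O(4ⁿ).
Since O(√n) grows slower than O(4ⁿ), f(n) is dominated.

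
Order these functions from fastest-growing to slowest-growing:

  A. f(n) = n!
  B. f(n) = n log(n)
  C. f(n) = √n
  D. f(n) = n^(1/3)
A > B > C > D

Comparing growth rates:
A = n! is O(n!)
B = n log(n) is O(n log n)
C = √n is O(√n)
D = n^(1/3) is O(n^(1/3))

Therefore, the order from fastest to slowest is: A > B > C > D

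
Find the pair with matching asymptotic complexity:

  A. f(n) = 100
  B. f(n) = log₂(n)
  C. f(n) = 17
A and C

Examining each function:
  A. 100 is O(1)
  B. log₂(n) is O(log n)
  C. 17 is O(1)

Functions A and C both have the same complexity class.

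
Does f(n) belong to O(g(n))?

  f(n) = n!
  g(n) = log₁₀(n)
False

f(n) = n! is O(n!), and g(n) = log₁₀(n) is O(log n).
Since O(n!) grows faster than O(log n), f(n) = O(g(n)) is false.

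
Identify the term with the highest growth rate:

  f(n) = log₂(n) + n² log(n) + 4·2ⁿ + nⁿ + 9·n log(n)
nⁿ

Looking at each term:
  - log₂(n) is O(log n)
  - n² log(n) is O(n² log n)
  - 4·2ⁿ is O(2ⁿ)
  - nⁿ is O(nⁿ)
  - 9·n log(n) is O(n log n)

The term nⁿ (O(nⁿ)) grows fastest and dominates all others.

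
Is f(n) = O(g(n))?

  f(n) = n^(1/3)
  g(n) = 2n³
True

f(n) = n^(1/3) is O(n^(1/3)), and g(n) = 2n³ is O(n³).
Since O(n^(1/3)) ⊆ O(n³) (f grows no faster than g), f(n) = O(g(n)) is true.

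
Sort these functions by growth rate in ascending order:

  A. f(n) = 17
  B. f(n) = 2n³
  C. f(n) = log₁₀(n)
A < C < B

Comparing growth rates:
A = 17 is O(1)
C = log₁₀(n) is O(log n)
B = 2n³ is O(n³)

Therefore, the order from slowest to fastest is: A < C < B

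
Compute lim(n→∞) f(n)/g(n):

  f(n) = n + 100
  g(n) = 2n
1/2

Since n + 100 and 2n have the same growth rate (O(n)),
the ratio converges to a constant: 1/2.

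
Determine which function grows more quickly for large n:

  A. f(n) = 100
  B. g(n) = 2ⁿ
B

f(n) = 100 is O(1), while g(n) = 2ⁿ is O(2ⁿ).
Since O(2ⁿ) grows faster than O(1), g(n) dominates.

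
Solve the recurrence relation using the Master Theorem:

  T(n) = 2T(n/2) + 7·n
Θ(n log n)

Master Theorem: a = 2, b = 2, f(n) = 7·n.
Compute the critical exponent d = log₂(2) = 1.
Compare f(n) = Θ(n) against n^d:
  k = 1 = d, so f(n) = Θ(n^d) — Case 2.
  Work is balanced across levels: T(n) = Θ(n^d log n) = Θ(n log n).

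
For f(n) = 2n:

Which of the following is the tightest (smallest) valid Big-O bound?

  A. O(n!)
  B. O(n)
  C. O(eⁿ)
B

f(n) = 2n is O(n).
All listed options are valid Big-O bounds (upper bounds),
but O(n) is the tightest (smallest valid bound).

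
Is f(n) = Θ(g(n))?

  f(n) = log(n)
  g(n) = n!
False

f(n) = log(n) is O(log n), and g(n) = n! is O(n!).
Since they have different growth rates, f(n) = Θ(g(n)) is false.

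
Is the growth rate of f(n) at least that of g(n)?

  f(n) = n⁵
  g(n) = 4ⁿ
False

f(n) = n⁵ is O(n⁵), and g(n) = 4ⁿ is O(4ⁿ).
Since O(n⁵) grows slower than O(4ⁿ), f(n) = Ω(g(n)) is false.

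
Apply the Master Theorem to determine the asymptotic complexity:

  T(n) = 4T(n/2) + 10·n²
Θ(n² log n)

Master Theorem: a = 4, b = 2, f(n) = 10·n².
Compute the critical exponent d = log₂(4) = 2.
Compare f(n) = Θ(n²) against n^d:
  k = 2 = d, so f(n) = Θ(n^d) — Case 2.
  Work is balanced across levels: T(n) = Θ(n^d log n) = Θ(n² log n).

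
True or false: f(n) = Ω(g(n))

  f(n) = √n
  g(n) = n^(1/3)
True

f(n) = √n is O(√n), and g(n) = n^(1/3) is O(n^(1/3)).
Since O(√n) grows at least as fast as O(n^(1/3)), f(n) = Ω(g(n)) is true.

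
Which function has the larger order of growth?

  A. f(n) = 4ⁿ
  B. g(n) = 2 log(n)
A

f(n) = 4ⁿ is O(4ⁿ), while g(n) = 2 log(n) is O(log n).
Since O(4ⁿ) grows faster than O(log n), f(n) dominates.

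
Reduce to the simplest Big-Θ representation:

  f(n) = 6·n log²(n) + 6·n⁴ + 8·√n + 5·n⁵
Θ(n⁵)

Order the terms by growth rate: 8·√n ≺ 6·n log²(n) ≺ 6·n⁴ ≺ 5·n⁵.
The fastest-growing term 5·n⁵ dominates as n → ∞; dropping its constant factor gives Θ(n⁵).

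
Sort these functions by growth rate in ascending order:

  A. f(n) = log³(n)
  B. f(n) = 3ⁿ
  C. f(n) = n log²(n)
A < C < B

Comparing growth rates:
A = log³(n) is O(log³ n)
C = n log²(n) is O(n log² n)
B = 3ⁿ is O(3ⁿ)

Therefore, the order from slowest to fastest is: A < C < B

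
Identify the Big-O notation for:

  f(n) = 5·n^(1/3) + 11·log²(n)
O(n^(1/3))

The dominant term in 5·n^(1/3) + 11·log²(n) is 5·n^(1/3), which is Θ(n^(1/3)).
Lower-order terms (11·log²(n)) are asymptotically negligible.
Constants are absorbed, so the tightest bound is O(n^(1/3)).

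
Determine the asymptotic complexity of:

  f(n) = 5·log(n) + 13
O(log n)

The dominant term in 5·log(n) + 13 is 5·log(n), which is Θ(log n).
Lower-order terms (13) are asymptotically negligible.
Constants are absorbed, so the tightest bound is O(log n).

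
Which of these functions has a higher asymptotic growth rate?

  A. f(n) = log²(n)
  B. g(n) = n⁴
B

f(n) = log²(n) is O(log² n), while g(n) = n⁴ is O(n⁴).
Since O(n⁴) grows faster than O(log² n), g(n) dominates.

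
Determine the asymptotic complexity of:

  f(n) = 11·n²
O(n²)

The dominant term in 11·n² is 11·n², which is Θ(n²).
Constants are absorbed, so the tightest bound is O(n²).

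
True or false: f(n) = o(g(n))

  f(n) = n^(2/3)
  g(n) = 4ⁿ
True

f(n) = n^(2/3) is O(n^(2/3)), and g(n) = 4ⁿ is O(4ⁿ).
Since O(n^(2/3)) grows strictly slower than O(4ⁿ), f(n) = o(g(n)) is true.
This means lim(n→∞) f(n)/g(n) = 0.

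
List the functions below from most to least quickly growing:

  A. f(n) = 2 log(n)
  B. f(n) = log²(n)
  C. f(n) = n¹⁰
C > B > A

Comparing growth rates:
C = n¹⁰ is O(n¹⁰)
B = log²(n) is O(log² n)
A = 2 log(n) is O(log n)

Therefore, the order from fastest to slowest is: C > B > A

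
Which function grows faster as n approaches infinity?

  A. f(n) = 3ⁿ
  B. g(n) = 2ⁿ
A

f(n) = 3ⁿ is O(3ⁿ), while g(n) = 2ⁿ is O(2ⁿ).
Since O(3ⁿ) grows faster than O(2ⁿ), f(n) dominates.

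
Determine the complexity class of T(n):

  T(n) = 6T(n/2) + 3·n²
Θ(n^log₂(6))

Master Theorem: a = 6, b = 2, f(n) = 3·n².
Compute the critical exponent d = log₂(6) = 2.585.
Compare f(n) = Θ(n²) against n^d:
  k = 2 < d = 2.585, so f(n) = O(n^(d-ε)) — Case 1.
  The recursion cost dominates: T(n) = Θ(n^d) = Θ(n^log₂(6)).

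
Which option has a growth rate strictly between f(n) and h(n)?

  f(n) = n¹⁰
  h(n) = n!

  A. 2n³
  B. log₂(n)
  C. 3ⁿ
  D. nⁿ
C

We need g(n) with n¹⁰ = o(g(n)) and g(n) = o(n!), i.e. O(n¹⁰) ≺ g ≺ O(n!).
Check each option:
  A. 2n³ — O(n³) does not grow strictly faster than f(n)
  B. log₂(n) — O(log n) does not grow strictly faster than f(n)
  C. 3ⁿ — O(3ⁿ) is strictly between O(n¹⁰) and O(n!) ✓
  D. nⁿ — O(nⁿ) does not grow strictly slower than h(n)

Only option C (3ⁿ) lies strictly between.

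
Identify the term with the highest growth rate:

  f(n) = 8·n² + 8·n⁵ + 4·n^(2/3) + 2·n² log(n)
8·n⁵

Looking at each term:
  - 8·n² is O(n²)
  - 8·n⁵ is O(n⁵)
  - 4·n^(2/3) is O(n^(2/3))
  - 2·n² log(n) is O(n² log n)

The term 8·n⁵ (O(n⁵)) grows fastest and dominates all others.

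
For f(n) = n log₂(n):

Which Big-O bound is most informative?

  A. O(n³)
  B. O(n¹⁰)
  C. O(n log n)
C

f(n) = n log₂(n) is O(n log n).
All listed options are valid Big-O bounds (upper bounds),
but O(n log n) is the tightest (smallest valid bound).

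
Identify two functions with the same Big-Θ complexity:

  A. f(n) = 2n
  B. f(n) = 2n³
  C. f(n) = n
A and C

Examining each function:
  A. 2n is O(n)
  B. 2n³ is O(n³)
  C. n is O(n)

Functions A and C both have the same complexity class.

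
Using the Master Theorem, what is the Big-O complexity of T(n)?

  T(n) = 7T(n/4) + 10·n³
Θ(n³)

Master Theorem: a = 7, b = 4, f(n) = 10·n³.
Compute the critical exponent d = log₄(7) = 1.404.
Compare f(n) = Θ(n³) against n^d:
  k = 3 > d = 1.404, so f(n) = Ω(n^(d+ε)) — Case 3.
  Regularity: a·(n/b)^3/n^3 = a/b^3 = 7/64 < 1 ✓.
  The top-level work dominates: T(n) = Θ(f(n)) = Θ(n³).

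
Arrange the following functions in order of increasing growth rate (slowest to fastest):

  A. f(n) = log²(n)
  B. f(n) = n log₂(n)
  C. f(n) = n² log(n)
A < B < C

Comparing growth rates:
A = log²(n) is O(log² n)
B = n log₂(n) is O(n log n)
C = n² log(n) is O(n² log n)

Therefore, the order from slowest to fastest is: A < B < C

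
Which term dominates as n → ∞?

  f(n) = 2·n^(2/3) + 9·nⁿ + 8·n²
9·nⁿ

Looking at each term:
  - 2·n^(2/3) is O(n^(2/3))
  - 9·nⁿ is O(nⁿ)
  - 8·n² is O(n²)

The term 9·nⁿ (O(nⁿ)) grows fastest and dominates all others.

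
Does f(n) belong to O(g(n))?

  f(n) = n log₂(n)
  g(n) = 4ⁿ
True

f(n) = n log₂(n) is O(n log n), and g(n) = 4ⁿ is O(4ⁿ).
Since O(n log n) ⊆ O(4ⁿ) (f grows no faster than g), f(n) = O(g(n)) is true.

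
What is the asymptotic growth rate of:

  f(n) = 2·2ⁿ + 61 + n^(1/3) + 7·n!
Θ(n!)

Order the terms by growth rate: 61 ≺ n^(1/3) ≺ 2·2ⁿ ≺ 7·n!.
The fastest-growing term 7·n! dominates as n → ∞; dropping its constant factor gives Θ(n!).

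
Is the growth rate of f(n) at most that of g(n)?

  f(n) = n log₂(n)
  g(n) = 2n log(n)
True

f(n) = n log₂(n) and g(n) = 2n log(n) are both O(n log n).
Big-O permits equal growth rates (f ≤ c·g for some c), so f(n) = O(g(n)) is true.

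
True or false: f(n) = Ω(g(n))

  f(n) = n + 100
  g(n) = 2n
True

f(n) = n + 100 and g(n) = 2n are both O(n).
Big-Ω permits equal growth rates (f ≥ c·g for some c > 0), so f(n) = Ω(g(n)) is true.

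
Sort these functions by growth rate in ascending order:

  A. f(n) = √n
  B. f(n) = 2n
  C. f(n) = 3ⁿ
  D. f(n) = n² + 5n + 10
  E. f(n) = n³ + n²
A < B < D < E < C

Comparing growth rates:
A = √n is O(√n)
B = 2n is O(n)
D = n² + 5n + 10 is O(n²)
E = n³ + n² is O(n³)
C = 3ⁿ is O(3ⁿ)

Therefore, the order from slowest to fastest is: A < B < D < E < C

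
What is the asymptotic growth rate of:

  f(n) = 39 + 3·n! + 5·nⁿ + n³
Θ(nⁿ)

Order the terms by growth rate: 39 ≺ n³ ≺ 3·n! ≺ 5·nⁿ.
The fastest-growing term 5·nⁿ dominates as n → ∞; dropping its constant factor gives Θ(nⁿ).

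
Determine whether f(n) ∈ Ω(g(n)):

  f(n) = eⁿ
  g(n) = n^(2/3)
True

f(n) = eⁿ is O(eⁿ), and g(n) = n^(2/3) is O(n^(2/3)).
Since O(eⁿ) grows at least as fast as O(n^(2/3)), f(n) = Ω(g(n)) is true.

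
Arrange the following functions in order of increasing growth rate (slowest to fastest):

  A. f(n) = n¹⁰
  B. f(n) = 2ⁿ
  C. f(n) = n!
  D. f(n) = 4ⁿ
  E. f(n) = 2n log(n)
E < A < B < D < C

Comparing growth rates:
E = 2n log(n) is O(n log n)
A = n¹⁰ is O(n¹⁰)
B = 2ⁿ is O(2ⁿ)
D = 4ⁿ is O(4ⁿ)
C = n! is O(n!)

Therefore, the order from slowest to fastest is: E < A < B < D < C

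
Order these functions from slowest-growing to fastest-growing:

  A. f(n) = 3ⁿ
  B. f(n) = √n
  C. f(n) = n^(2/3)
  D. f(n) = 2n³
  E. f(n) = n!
B < C < D < A < E

Comparing growth rates:
B = √n is O(√n)
C = n^(2/3) is O(n^(2/3))
D = 2n³ is O(n³)
A = 3ⁿ is O(3ⁿ)
E = n! is O(n!)

Therefore, the order from slowest to fastest is: B < C < D < A < E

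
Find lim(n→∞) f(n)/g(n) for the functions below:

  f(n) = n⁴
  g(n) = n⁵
0

Since n⁴ (O(n⁴)) grows slower than n⁵ (O(n⁵)),
the ratio f(n)/g(n) → 0 as n → ∞.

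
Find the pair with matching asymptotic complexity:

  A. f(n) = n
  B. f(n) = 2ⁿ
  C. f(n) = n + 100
A and C

Examining each function:
  A. n is O(n)
  B. 2ⁿ is O(2ⁿ)
  C. n + 100 is O(n)

Functions A and C both have the same complexity class.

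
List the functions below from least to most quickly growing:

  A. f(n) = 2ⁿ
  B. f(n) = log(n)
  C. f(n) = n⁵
B < C < A

Comparing growth rates:
B = log(n) is O(log n)
C = n⁵ is O(n⁵)
A = 2ⁿ is O(2ⁿ)

Therefore, the order from slowest to fastest is: B < C < A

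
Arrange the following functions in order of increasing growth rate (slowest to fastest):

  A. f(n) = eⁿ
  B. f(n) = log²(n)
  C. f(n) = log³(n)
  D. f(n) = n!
B < C < A < D

Comparing growth rates:
B = log²(n) is O(log² n)
C = log³(n) is O(log³ n)
A = eⁿ is O(eⁿ)
D = n! is O(n!)

Therefore, the order from slowest to fastest is: B < C < A < D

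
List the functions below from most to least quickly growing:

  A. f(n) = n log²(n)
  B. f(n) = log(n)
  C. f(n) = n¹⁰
C > A > B

Comparing growth rates:
C = n¹⁰ is O(n¹⁰)
A = n log²(n) is O(n log² n)
B = log(n) is O(log n)

Therefore, the order from fastest to slowest is: C > A > B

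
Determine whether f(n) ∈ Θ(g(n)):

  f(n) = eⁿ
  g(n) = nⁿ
False

f(n) = eⁿ is O(eⁿ), and g(n) = nⁿ is O(nⁿ).
Since they have different growth rates, f(n) = Θ(g(n)) is false.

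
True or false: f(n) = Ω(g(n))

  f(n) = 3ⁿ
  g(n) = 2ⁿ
True

f(n) = 3ⁿ is O(3ⁿ), and g(n) = 2ⁿ is O(2ⁿ).
Since O(3ⁿ) grows at least as fast as O(2ⁿ), f(n) = Ω(g(n)) is true.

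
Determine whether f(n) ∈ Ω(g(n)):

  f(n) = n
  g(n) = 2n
True

f(n) = n and g(n) = 2n are both O(n).
Big-Ω permits equal growth rates (f ≥ c·g for some c > 0), so f(n) = Ω(g(n)) is true.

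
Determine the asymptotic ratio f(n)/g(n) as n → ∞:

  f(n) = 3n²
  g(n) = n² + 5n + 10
3

Since 3n² and n² + 5n + 10 have the same growth rate (O(n²)),
the ratio converges to a constant: 3.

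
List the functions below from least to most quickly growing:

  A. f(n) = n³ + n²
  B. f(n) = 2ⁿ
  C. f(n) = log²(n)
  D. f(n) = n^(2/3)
C < D < A < B

Comparing growth rates:
C = log²(n) is O(log² n)
D = n^(2/3) is O(n^(2/3))
A = n³ + n² is O(n³)
B = 2ⁿ is O(2ⁿ)

Therefore, the order from slowest to fastest is: C < D < A < B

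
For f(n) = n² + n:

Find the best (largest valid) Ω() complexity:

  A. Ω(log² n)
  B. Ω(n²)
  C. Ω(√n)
B

f(n) = n² + n is Ω(n²).
All listed options are valid Big-Ω bounds (lower bounds),
but Ω(n²) is the tightest (largest valid bound).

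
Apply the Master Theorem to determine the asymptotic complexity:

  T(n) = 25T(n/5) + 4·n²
Θ(n² log n)

Master Theorem: a = 25, b = 5, f(n) = 4·n².
Compute the critical exponent d = log₅(25) = 2.
Compare f(n) = Θ(n²) against n^d:
  k = 2 = d, so f(n) = Θ(n^d) — Case 2.
  Work is balanced across levels: T(n) = Θ(n^d log n) = Θ(n² log n).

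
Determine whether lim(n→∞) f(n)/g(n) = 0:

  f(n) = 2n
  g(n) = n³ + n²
True

f(n) = 2n is O(n), and g(n) = n³ + n² is O(n³).
Since O(n) grows strictly slower than O(n³), f(n) = o(g(n)) is true.
This means lim(n→∞) f(n)/g(n) = 0.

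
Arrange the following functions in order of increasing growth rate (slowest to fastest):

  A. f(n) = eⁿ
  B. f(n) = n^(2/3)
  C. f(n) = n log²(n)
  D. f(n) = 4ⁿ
B < C < A < D

Comparing growth rates:
B = n^(2/3) is O(n^(2/3))
C = n log²(n) is O(n log² n)
A = eⁿ is O(eⁿ)
D = 4ⁿ is O(4ⁿ)

Therefore, the order from slowest to fastest is: B < C < A < D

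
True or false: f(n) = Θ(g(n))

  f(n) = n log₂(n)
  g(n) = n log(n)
True

f(n) = n log₂(n) and g(n) = n log(n) are both O(n log n).
Since they have the same asymptotic growth rate, f(n) = Θ(g(n)) is true.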